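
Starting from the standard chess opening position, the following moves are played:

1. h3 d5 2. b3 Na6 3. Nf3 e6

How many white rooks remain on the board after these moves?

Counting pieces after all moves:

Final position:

  a b c d e f g h
  ─────────────────
8│♜ · ♝ ♛ ♚ ♝ ♞ ♜│8
7│♟ ♟ ♟ · · ♟ ♟ ♟│7
6│♞ · · · ♟ · · ·│6
5│· · · ♟ · · · ·│5
4│· · · · · · · ·│4
3│· ♙ · · · ♘ · ♙│3
2│♙ · ♙ ♙ ♙ ♙ ♙ ·│2
1│♖ ♘ ♗ ♕ ♔ ♗ · ♖│1
  ─────────────────
  a b c d e f g h


2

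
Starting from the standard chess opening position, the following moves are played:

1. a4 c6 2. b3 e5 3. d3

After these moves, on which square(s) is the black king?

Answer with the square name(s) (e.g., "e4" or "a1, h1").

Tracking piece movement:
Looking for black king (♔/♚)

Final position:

  a b c d e f g h
  ─────────────────
8│♜ ♞ ♝ ♛ ♚ ♝ ♞ ♜│8
7│♟ ♟ · ♟ · ♟ ♟ ♟│7
6│· · ♟ · · · · ·│6
5│· · · · ♟ · · ·│5
4│♙ · · · · · · ·│4
3│· ♙ · ♙ · · · ·│3
2│· · ♙ · ♙ ♙ ♙ ♙│2
1│♖ ♘ ♗ ♕ ♔ ♗ ♘ ♖│1
  ─────────────────
  a b c d e f g h


e8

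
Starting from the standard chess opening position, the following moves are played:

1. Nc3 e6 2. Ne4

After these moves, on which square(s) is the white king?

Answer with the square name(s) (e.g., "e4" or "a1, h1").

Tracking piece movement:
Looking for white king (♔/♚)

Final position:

  a b c d e f g h
  ─────────────────
8│♜ ♞ ♝ ♛ ♚ ♝ ♞ ♜│8
7│♟ ♟ ♟ ♟ · ♟ ♟ ♟│7
6│· · · · ♟ · · ·│6
5│· · · · · · · ·│5
4│· · · · ♘ · · ·│4
3│· · · · · · · ·│3
2│♙ ♙ ♙ ♙ ♙ ♙ ♙ ♙│2
1│♖ · ♗ ♕ ♔ ♗ ♘ ♖│1
  ─────────────────
  a b c d e f g h


e1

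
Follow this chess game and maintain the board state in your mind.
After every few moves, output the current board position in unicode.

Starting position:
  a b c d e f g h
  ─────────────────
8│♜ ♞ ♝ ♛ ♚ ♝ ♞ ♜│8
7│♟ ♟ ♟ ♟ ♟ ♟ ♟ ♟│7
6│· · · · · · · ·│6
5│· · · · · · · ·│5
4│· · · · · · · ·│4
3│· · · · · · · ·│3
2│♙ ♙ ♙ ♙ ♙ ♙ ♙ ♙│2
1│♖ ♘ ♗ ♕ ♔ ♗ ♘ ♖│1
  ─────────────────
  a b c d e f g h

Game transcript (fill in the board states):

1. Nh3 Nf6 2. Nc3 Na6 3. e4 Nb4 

  a b c d e f g h
  ─────────────────
8│♜ · ♝ ♛ ♚ ♝ · ♜│8
7│♟ ♟ ♟ ♟ ♟ ♟ ♟ ♟│7
6│· · · · · ♞ · ·│6
5│· · · · · · · ·│5
4│· ♞ · · ♙ · · ·│4
3│· · ♘ · · · · ♘│3
2│♙ ♙ ♙ ♙ · ♙ ♙ ♙│2
1│♖ · ♗ ♕ ♔ ♗ · ♖│1
  ─────────────────
  a b c d e f g h

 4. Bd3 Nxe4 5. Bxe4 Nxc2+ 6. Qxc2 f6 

  a b c d e f g h
  ─────────────────
8│♜ · ♝ ♛ ♚ ♝ · ♜│8
7│♟ ♟ ♟ ♟ ♟ · ♟ ♟│7
6│· · · · · ♟ · ·│6
5│· · · · · · · ·│5
4│· · · · ♗ · · ·│4
3│· · ♘ · · · · ♘│3
2│♙ ♙ ♕ ♙ · ♙ ♙ ♙│2
1│♖ · ♗ · ♔ · · ♖│1
  ─────────────────
  a b c d e f g h

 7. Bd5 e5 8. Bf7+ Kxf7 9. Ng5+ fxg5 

  a b c d e f g h
  ─────────────────
8│♜ · ♝ ♛ · ♝ · ♜│8
7│♟ ♟ ♟ ♟ · ♚ ♟ ♟│7
6│· · · · · · · ·│6
5│· · · · ♟ · ♟ ·│5
4│· · · · · · · ·│4
3│· · ♘ · · · · ·│3
2│♙ ♙ ♕ ♙ · ♙ ♙ ♙│2
1│♖ · ♗ · ♔ · · ♖│1
  ─────────────────
  a b c d e f g h

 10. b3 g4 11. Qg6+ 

  a b c d e f g h
  ─────────────────
8│♜ · ♝ ♛ · ♝ · ♜│8
7│♟ ♟ ♟ ♟ · ♚ ♟ ♟│7
6│· · · · · · ♕ ·│6
5│· · · · ♟ · · ·│5
4│· · · · · · ♟ ·│4
3│· ♙ ♘ · · · · ·│3
2│♙ · · ♙ · ♙ ♙ ♙│2
1│♖ · ♗ · ♔ · · ♖│1
  ─────────────────
  a b c d e f g h


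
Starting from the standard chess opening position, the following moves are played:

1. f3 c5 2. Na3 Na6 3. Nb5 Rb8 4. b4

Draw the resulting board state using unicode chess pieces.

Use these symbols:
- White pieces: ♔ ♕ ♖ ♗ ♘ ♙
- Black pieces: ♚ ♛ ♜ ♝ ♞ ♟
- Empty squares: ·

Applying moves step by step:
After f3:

♜ ♞ ♝ ♛ ♚ ♝ ♞ ♜
♟ ♟ ♟ ♟ ♟ ♟ ♟ ♟
· · · · · · · ·
· · · · · · · ·
· · · · · · · ·
· · · · · ♙ · ·
♙ ♙ ♙ ♙ ♙ · ♙ ♙
♖ ♘ ♗ ♕ ♔ ♗ ♘ ♖


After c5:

♜ ♞ ♝ ♛ ♚ ♝ ♞ ♜
♟ ♟ · ♟ ♟ ♟ ♟ ♟
· · · · · · · ·
· · ♟ · · · · ·
· · · · · · · ·
· · · · · ♙ · ·
♙ ♙ ♙ ♙ ♙ · ♙ ♙
♖ ♘ ♗ ♕ ♔ ♗ ♘ ♖


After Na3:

♜ ♞ ♝ ♛ ♚ ♝ ♞ ♜
♟ ♟ · ♟ ♟ ♟ ♟ ♟
· · · · · · · ·
· · ♟ · · · · ·
· · · · · · · ·
♘ · · · · ♙ · ·
♙ ♙ ♙ ♙ ♙ · ♙ ♙
♖ · ♗ ♕ ♔ ♗ ♘ ♖


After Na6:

♜ · ♝ ♛ ♚ ♝ ♞ ♜
♟ ♟ · ♟ ♟ ♟ ♟ ♟
♞ · · · · · · ·
· · ♟ · · · · ·
· · · · · · · ·
♘ · · · · ♙ · ·
♙ ♙ ♙ ♙ ♙ · ♙ ♙
♖ · ♗ ♕ ♔ ♗ ♘ ♖


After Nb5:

♜ · ♝ ♛ ♚ ♝ ♞ ♜
♟ ♟ · ♟ ♟ ♟ ♟ ♟
♞ · · · · · · ·
· ♘ ♟ · · · · ·
· · · · · · · ·
· · · · · ♙ · ·
♙ ♙ ♙ ♙ ♙ · ♙ ♙
♖ · ♗ ♕ ♔ ♗ ♘ ♖


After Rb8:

· ♜ ♝ ♛ ♚ ♝ ♞ ♜
♟ ♟ · ♟ ♟ ♟ ♟ ♟
♞ · · · · · · ·
· ♘ ♟ · · · · ·
· · · · · · · ·
· · · · · ♙ · ·
♙ ♙ ♙ ♙ ♙ · ♙ ♙
♖ · ♗ ♕ ♔ ♗ ♘ ♖


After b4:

· ♜ ♝ ♛ ♚ ♝ ♞ ♜
♟ ♟ · ♟ ♟ ♟ ♟ ♟
♞ · · · · · · ·
· ♘ ♟ · · · · ·
· ♙ · · · · · ·
· · · · · ♙ · ·
♙ · ♙ ♙ ♙ · ♙ ♙
♖ · ♗ ♕ ♔ ♗ ♘ ♖



  a b c d e f g h
  ─────────────────
8│· ♜ ♝ ♛ ♚ ♝ ♞ ♜│8
7│♟ ♟ · ♟ ♟ ♟ ♟ ♟│7
6│♞ · · · · · · ·│6
5│· ♘ ♟ · · · · ·│5
4│· ♙ · · · · · ·│4
3│· · · · · ♙ · ·│3
2│♙ · ♙ ♙ ♙ · ♙ ♙│2
1│♖ · ♗ ♕ ♔ ♗ ♘ ♖│1
  ─────────────────
  a b c d e f g h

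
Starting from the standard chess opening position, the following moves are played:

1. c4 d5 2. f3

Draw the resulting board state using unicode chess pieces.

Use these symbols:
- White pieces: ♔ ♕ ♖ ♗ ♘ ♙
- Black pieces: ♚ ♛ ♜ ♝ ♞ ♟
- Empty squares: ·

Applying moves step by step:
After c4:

♜ ♞ ♝ ♛ ♚ ♝ ♞ ♜
♟ ♟ ♟ ♟ ♟ ♟ ♟ ♟
· · · · · · · ·
· · · · · · · ·
· · ♙ · · · · ·
· · · · · · · ·
♙ ♙ · ♙ ♙ ♙ ♙ ♙
♖ ♘ ♗ ♕ ♔ ♗ ♘ ♖


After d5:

♜ ♞ ♝ ♛ ♚ ♝ ♞ ♜
♟ ♟ ♟ · ♟ ♟ ♟ ♟
· · · · · · · ·
· · · ♟ · · · ·
· · ♙ · · · · ·
· · · · · · · ·
♙ ♙ · ♙ ♙ ♙ ♙ ♙
♖ ♘ ♗ ♕ ♔ ♗ ♘ ♖


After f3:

♜ ♞ ♝ ♛ ♚ ♝ ♞ ♜
♟ ♟ ♟ · ♟ ♟ ♟ ♟
· · · · · · · ·
· · · ♟ · · · ·
· · ♙ · · · · ·
· · · · · ♙ · ·
♙ ♙ · ♙ ♙ · ♙ ♙
♖ ♘ ♗ ♕ ♔ ♗ ♘ ♖



  a b c d e f g h
  ─────────────────
8│♜ ♞ ♝ ♛ ♚ ♝ ♞ ♜│8
7│♟ ♟ ♟ · ♟ ♟ ♟ ♟│7
6│· · · · · · · ·│6
5│· · · ♟ · · · ·│5
4│· · ♙ · · · · ·│4
3│· · · · · ♙ · ·│3
2│♙ ♙ · ♙ ♙ · ♙ ♙│2
1│♖ ♘ ♗ ♕ ♔ ♗ ♘ ♖│1
  ─────────────────
  a b c d e f g h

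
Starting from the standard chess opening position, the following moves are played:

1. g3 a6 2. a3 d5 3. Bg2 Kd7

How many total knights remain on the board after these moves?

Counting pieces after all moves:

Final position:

  a b c d e f g h
  ─────────────────
8│♜ ♞ ♝ ♛ · ♝ ♞ ♜│8
7│· ♟ ♟ ♚ ♟ ♟ ♟ ♟│7
6│♟ · · · · · · ·│6
5│· · · ♟ · · · ·│5
4│· · · · · · · ·│4
3│♙ · · · · · ♙ ·│3
2│· ♙ ♙ ♙ ♙ ♙ ♗ ♙│2
1│♖ ♘ ♗ ♕ ♔ · ♘ ♖│1
  ─────────────────
  a b c d e f g h


4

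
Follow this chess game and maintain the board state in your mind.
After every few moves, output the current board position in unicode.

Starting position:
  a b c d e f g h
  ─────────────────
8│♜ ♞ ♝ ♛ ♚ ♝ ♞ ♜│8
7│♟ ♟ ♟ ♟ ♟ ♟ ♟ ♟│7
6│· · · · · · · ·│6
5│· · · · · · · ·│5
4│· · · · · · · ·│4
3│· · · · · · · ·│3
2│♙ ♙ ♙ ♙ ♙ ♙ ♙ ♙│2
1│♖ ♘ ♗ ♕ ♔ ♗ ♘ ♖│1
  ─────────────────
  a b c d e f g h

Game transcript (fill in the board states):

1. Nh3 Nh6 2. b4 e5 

  a b c d e f g h
  ─────────────────
8│♜ ♞ ♝ ♛ ♚ ♝ · ♜│8
7│♟ ♟ ♟ ♟ · ♟ ♟ ♟│7
6│· · · · · · · ♞│6
5│· · · · ♟ · · ·│5
4│· ♙ · · · · · ·│4
3│· · · · · · · ♘│3
2│♙ · ♙ ♙ ♙ ♙ ♙ ♙│2
1│♖ ♘ ♗ ♕ ♔ ♗ · ♖│1
  ─────────────────
  a b c d e f g h

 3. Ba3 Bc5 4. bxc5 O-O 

  a b c d e f g h
  ─────────────────
8│♜ ♞ ♝ ♛ · ♜ ♚ ·│8
7│♟ ♟ ♟ ♟ · ♟ ♟ ♟│7
6│· · · · · · · ♞│6
5│· · ♙ · ♟ · · ·│5
4│· · · · · · · ·│4
3│♗ · · · · · · ♘│3
2│♙ · ♙ ♙ ♙ ♙ ♙ ♙│2
1│♖ ♘ · ♕ ♔ ♗ · ♖│1
  ─────────────────
  a b c d e f g h

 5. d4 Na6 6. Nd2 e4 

  a b c d e f g h
  ─────────────────
8│♜ · ♝ ♛ · ♜ ♚ ·│8
7│♟ ♟ ♟ ♟ · ♟ ♟ ♟│7
6│♞ · · · · · · ♞│6
5│· · ♙ · · · · ·│5
4│· · · ♙ ♟ · · ·│4
3│♗ · · · · · · ♘│3
2│♙ · ♙ ♘ ♙ ♙ ♙ ♙│2
1│♖ · · ♕ ♔ ♗ · ♖│1
  ─────────────────
  a b c d e f g h



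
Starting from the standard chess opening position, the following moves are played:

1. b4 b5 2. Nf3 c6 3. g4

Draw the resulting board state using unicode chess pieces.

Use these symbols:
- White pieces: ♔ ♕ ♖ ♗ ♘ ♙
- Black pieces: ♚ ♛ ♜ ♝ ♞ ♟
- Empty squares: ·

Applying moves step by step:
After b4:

♜ ♞ ♝ ♛ ♚ ♝ ♞ ♜
♟ ♟ ♟ ♟ ♟ ♟ ♟ ♟
· · · · · · · ·
· · · · · · · ·
· ♙ · · · · · ·
· · · · · · · ·
♙ · ♙ ♙ ♙ ♙ ♙ ♙
♖ ♘ ♗ ♕ ♔ ♗ ♘ ♖


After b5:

♜ ♞ ♝ ♛ ♚ ♝ ♞ ♜
♟ · ♟ ♟ ♟ ♟ ♟ ♟
· · · · · · · ·
· ♟ · · · · · ·
· ♙ · · · · · ·
· · · · · · · ·
♙ · ♙ ♙ ♙ ♙ ♙ ♙
♖ ♘ ♗ ♕ ♔ ♗ ♘ ♖


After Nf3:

♜ ♞ ♝ ♛ ♚ ♝ ♞ ♜
♟ · ♟ ♟ ♟ ♟ ♟ ♟
· · · · · · · ·
· ♟ · · · · · ·
· ♙ · · · · · ·
· · · · · ♘ · ·
♙ · ♙ ♙ ♙ ♙ ♙ ♙
♖ ♘ ♗ ♕ ♔ ♗ · ♖


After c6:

♜ ♞ ♝ ♛ ♚ ♝ ♞ ♜
♟ · · ♟ ♟ ♟ ♟ ♟
· · ♟ · · · · ·
· ♟ · · · · · ·
· ♙ · · · · · ·
· · · · · ♘ · ·
♙ · ♙ ♙ ♙ ♙ ♙ ♙
♖ ♘ ♗ ♕ ♔ ♗ · ♖


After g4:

♜ ♞ ♝ ♛ ♚ ♝ ♞ ♜
♟ · · ♟ ♟ ♟ ♟ ♟
· · ♟ · · · · ·
· ♟ · · · · · ·
· ♙ · · · · ♙ ·
· · · · · ♘ · ·
♙ · ♙ ♙ ♙ ♙ · ♙
♖ ♘ ♗ ♕ ♔ ♗ · ♖



  a b c d e f g h
  ─────────────────
8│♜ ♞ ♝ ♛ ♚ ♝ ♞ ♜│8
7│♟ · · ♟ ♟ ♟ ♟ ♟│7
6│· · ♟ · · · · ·│6
5│· ♟ · · · · · ·│5
4│· ♙ · · · · ♙ ·│4
3│· · · · · ♘ · ·│3
2│♙ · ♙ ♙ ♙ ♙ · ♙│2
1│♖ ♘ ♗ ♕ ♔ ♗ · ♖│1
  ─────────────────
  a b c d e f g h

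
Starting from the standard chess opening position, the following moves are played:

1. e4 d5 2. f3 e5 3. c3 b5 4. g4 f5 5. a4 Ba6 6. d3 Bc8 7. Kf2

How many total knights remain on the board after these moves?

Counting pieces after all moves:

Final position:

  a b c d e f g h
  ─────────────────
8│♜ ♞ ♝ ♛ ♚ ♝ ♞ ♜│8
7│♟ · ♟ · · · ♟ ♟│7
6│· · · · · · · ·│6
5│· ♟ · ♟ ♟ ♟ · ·│5
4│♙ · · · ♙ · ♙ ·│4
3│· · ♙ ♙ · ♙ · ·│3
2│· ♙ · · · ♔ · ♙│2
1│♖ ♘ ♗ ♕ · ♗ ♘ ♖│1
  ─────────────────
  a b c d e f g h


4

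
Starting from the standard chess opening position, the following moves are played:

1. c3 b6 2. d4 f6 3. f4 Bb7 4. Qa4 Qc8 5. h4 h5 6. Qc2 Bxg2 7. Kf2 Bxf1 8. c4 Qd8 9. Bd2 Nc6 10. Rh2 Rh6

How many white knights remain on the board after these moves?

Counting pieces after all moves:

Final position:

  a b c d e f g h
  ─────────────────
8│♜ · · ♛ ♚ ♝ ♞ ·│8
7│♟ · ♟ ♟ ♟ · ♟ ·│7
6│· ♟ ♞ · · ♟ · ♜│6
5│· · · · · · · ♟│5
4│· · ♙ ♙ · ♙ · ♙│4
3│· · · · · · · ·│3
2│♙ ♙ ♕ ♗ ♙ ♔ · ♖│2
1│♖ ♘ · · · ♝ ♘ ·│1
  ─────────────────
  a b c d e f g h


2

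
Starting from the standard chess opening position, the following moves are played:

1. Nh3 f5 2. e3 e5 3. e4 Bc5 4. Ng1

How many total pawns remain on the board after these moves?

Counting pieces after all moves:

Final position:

  a b c d e f g h
  ─────────────────
8│♜ ♞ ♝ ♛ ♚ · ♞ ♜│8
7│♟ ♟ ♟ ♟ · · ♟ ♟│7
6│· · · · · · · ·│6
5│· · ♝ · ♟ ♟ · ·│5
4│· · · · ♙ · · ·│4
3│· · · · · · · ·│3
2│♙ ♙ ♙ ♙ · ♙ ♙ ♙│2
1│♖ ♘ ♗ ♕ ♔ ♗ ♘ ♖│1
  ─────────────────
  a b c d e f g h


16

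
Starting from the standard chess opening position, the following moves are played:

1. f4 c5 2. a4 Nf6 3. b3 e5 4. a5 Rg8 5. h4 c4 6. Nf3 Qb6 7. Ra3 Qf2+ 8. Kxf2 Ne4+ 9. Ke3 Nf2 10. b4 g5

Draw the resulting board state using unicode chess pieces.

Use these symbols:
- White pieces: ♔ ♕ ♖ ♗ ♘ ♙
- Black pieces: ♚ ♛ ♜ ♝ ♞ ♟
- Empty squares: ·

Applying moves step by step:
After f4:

♜ ♞ ♝ ♛ ♚ ♝ ♞ ♜
♟ ♟ ♟ ♟ ♟ ♟ ♟ ♟
· · · · · · · ·
· · · · · · · ·
· · · · · ♙ · ·
· · · · · · · ·
♙ ♙ ♙ ♙ ♙ · ♙ ♙
♖ ♘ ♗ ♕ ♔ ♗ ♘ ♖


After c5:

♜ ♞ ♝ ♛ ♚ ♝ ♞ ♜
♟ ♟ · ♟ ♟ ♟ ♟ ♟
· · · · · · · ·
· · ♟ · · · · ·
· · · · · ♙ · ·
· · · · · · · ·
♙ ♙ ♙ ♙ ♙ · ♙ ♙
♖ ♘ ♗ ♕ ♔ ♗ ♘ ♖


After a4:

♜ ♞ ♝ ♛ ♚ ♝ ♞ ♜
♟ ♟ · ♟ ♟ ♟ ♟ ♟
· · · · · · · ·
· · ♟ · · · · ·
♙ · · · · ♙ · ·
· · · · · · · ·
· ♙ ♙ ♙ ♙ · ♙ ♙
♖ ♘ ♗ ♕ ♔ ♗ ♘ ♖


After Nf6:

♜ ♞ ♝ ♛ ♚ ♝ · ♜
♟ ♟ · ♟ ♟ ♟ ♟ ♟
· · · · · ♞ · ·
· · ♟ · · · · ·
♙ · · · · ♙ · ·
· · · · · · · ·
· ♙ ♙ ♙ ♙ · ♙ ♙
♖ ♘ ♗ ♕ ♔ ♗ ♘ ♖


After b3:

♜ ♞ ♝ ♛ ♚ ♝ · ♜
♟ ♟ · ♟ ♟ ♟ ♟ ♟
· · · · · ♞ · ·
· · ♟ · · · · ·
♙ · · · · ♙ · ·
· ♙ · · · · · ·
· · ♙ ♙ ♙ · ♙ ♙
♖ ♘ ♗ ♕ ♔ ♗ ♘ ♖


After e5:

♜ ♞ ♝ ♛ ♚ ♝ · ♜
♟ ♟ · ♟ · ♟ ♟ ♟
· · · · · ♞ · ·
· · ♟ · ♟ · · ·
♙ · · · · ♙ · ·
· ♙ · · · · · ·
· · ♙ ♙ ♙ · ♙ ♙
♖ ♘ ♗ ♕ ♔ ♗ ♘ ♖


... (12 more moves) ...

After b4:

♜ ♞ ♝ · ♚ ♝ ♜ ·
♟ ♟ · ♟ · ♟ ♟ ♟
· · · · · · · ·
♙ · · · ♟ · · ·
· ♙ ♟ · · ♙ · ♙
♖ · · · ♔ ♘ · ·
· · ♙ ♙ ♙ ♞ ♙ ·
· ♘ ♗ ♕ · ♗ · ♖


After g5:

♜ ♞ ♝ · ♚ ♝ ♜ ·
♟ ♟ · ♟ · ♟ · ♟
· · · · · · · ·
♙ · · · ♟ · ♟ ·
· ♙ ♟ · · ♙ · ♙
♖ · · · ♔ ♘ · ·
· · ♙ ♙ ♙ ♞ ♙ ·
· ♘ ♗ ♕ · ♗ · ♖



  a b c d e f g h
  ─────────────────
8│♜ ♞ ♝ · ♚ ♝ ♜ ·│8
7│♟ ♟ · ♟ · ♟ · ♟│7
6│· · · · · · · ·│6
5│♙ · · · ♟ · ♟ ·│5
4│· ♙ ♟ · · ♙ · ♙│4
3│♖ · · · ♔ ♘ · ·│3
2│· · ♙ ♙ ♙ ♞ ♙ ·│2
1│· ♘ ♗ ♕ · ♗ · ♖│1
  ─────────────────
  a b c d e f g h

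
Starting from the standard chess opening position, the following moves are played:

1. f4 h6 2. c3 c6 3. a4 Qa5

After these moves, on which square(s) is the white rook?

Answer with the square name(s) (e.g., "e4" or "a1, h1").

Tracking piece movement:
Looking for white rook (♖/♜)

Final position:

  a b c d e f g h
  ─────────────────
8│♜ ♞ ♝ · ♚ ♝ ♞ ♜│8
7│♟ ♟ · ♟ ♟ ♟ ♟ ·│7
6│· · ♟ · · · · ♟│6
5│♛ · · · · · · ·│5
4│♙ · · · · ♙ · ·│4
3│· · ♙ · · · · ·│3
2│· ♙ · ♙ ♙ · ♙ ♙│2
1│♖ ♘ ♗ ♕ ♔ ♗ ♘ ♖│1
  ─────────────────
  a b c d e f g h


a1, h1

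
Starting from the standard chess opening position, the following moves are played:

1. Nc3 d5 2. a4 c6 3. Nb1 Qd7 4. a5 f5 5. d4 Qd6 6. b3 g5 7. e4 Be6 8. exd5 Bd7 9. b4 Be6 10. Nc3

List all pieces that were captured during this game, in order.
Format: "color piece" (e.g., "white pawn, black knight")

Tracking captures:
  exd5: captured black pawn

black pawn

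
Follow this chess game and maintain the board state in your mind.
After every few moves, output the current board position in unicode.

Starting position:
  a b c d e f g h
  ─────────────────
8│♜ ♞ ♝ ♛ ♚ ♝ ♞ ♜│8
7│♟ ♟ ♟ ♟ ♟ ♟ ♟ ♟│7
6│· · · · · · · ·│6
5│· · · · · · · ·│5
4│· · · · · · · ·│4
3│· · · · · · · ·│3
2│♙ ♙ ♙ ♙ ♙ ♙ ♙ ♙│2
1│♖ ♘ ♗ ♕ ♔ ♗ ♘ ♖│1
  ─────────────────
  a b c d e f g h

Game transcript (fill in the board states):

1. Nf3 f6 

  a b c d e f g h
  ─────────────────
8│♜ ♞ ♝ ♛ ♚ ♝ ♞ ♜│8
7│♟ ♟ ♟ ♟ ♟ · ♟ ♟│7
6│· · · · · ♟ · ·│6
5│· · · · · · · ·│5
4│· · · · · · · ·│4
3│· · · · · ♘ · ·│3
2│♙ ♙ ♙ ♙ ♙ ♙ ♙ ♙│2
1│♖ ♘ ♗ ♕ ♔ ♗ · ♖│1
  ─────────────────
  a b c d e f g h

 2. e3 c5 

  a b c d e f g h
  ─────────────────
8│♜ ♞ ♝ ♛ ♚ ♝ ♞ ♜│8
7│♟ ♟ · ♟ ♟ · ♟ ♟│7
6│· · · · · ♟ · ·│6
5│· · ♟ · · · · ·│5
4│· · · · · · · ·│4
3│· · · · ♙ ♘ · ·│3
2│♙ ♙ ♙ ♙ · ♙ ♙ ♙│2
1│♖ ♘ ♗ ♕ ♔ ♗ · ♖│1
  ─────────────────
  a b c d e f g h

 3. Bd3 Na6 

  a b c d e f g h
  ─────────────────
8│♜ · ♝ ♛ ♚ ♝ ♞ ♜│8
7│♟ ♟ · ♟ ♟ · ♟ ♟│7
6│♞ · · · · ♟ · ·│6
5│· · ♟ · · · · ·│5
4│· · · · · · · ·│4
3│· · · ♗ ♙ ♘ · ·│3
2│♙ ♙ ♙ ♙ · ♙ ♙ ♙│2
1│♖ ♘ ♗ ♕ ♔ · · ♖│1
  ─────────────────
  a b c d e f g h

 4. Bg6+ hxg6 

  a b c d e f g h
  ─────────────────
8│♜ · ♝ ♛ ♚ ♝ ♞ ♜│8
7│♟ ♟ · ♟ ♟ · ♟ ·│7
6│♞ · · · · ♟ ♟ ·│6
5│· · ♟ · · · · ·│5
4│· · · · · · · ·│4
3│· · · · ♙ ♘ · ·│3
2│♙ ♙ ♙ ♙ · ♙ ♙ ♙│2
1│♖ ♘ ♗ ♕ ♔ · · ♖│1
  ─────────────────
  a b c d e f g h

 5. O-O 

  a b c d e f g h
  ─────────────────
8│♜ · ♝ ♛ ♚ ♝ ♞ ♜│8
7│♟ ♟ · ♟ ♟ · ♟ ·│7
6│♞ · · · · ♟ ♟ ·│6
5│· · ♟ · · · · ·│5
4│· · · · · · · ·│4
3│· · · · ♙ ♘ · ·│3
2│♙ ♙ ♙ ♙ · ♙ ♙ ♙│2
1│♖ ♘ ♗ ♕ · ♖ ♔ ·│1
  ─────────────────
  a b c d e f g h


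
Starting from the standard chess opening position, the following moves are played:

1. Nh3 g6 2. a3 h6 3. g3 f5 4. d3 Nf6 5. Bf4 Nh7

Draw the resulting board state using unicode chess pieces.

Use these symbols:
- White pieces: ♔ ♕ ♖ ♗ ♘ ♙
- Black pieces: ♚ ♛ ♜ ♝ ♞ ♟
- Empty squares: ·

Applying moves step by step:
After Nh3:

♜ ♞ ♝ ♛ ♚ ♝ ♞ ♜
♟ ♟ ♟ ♟ ♟ ♟ ♟ ♟
· · · · · · · ·
· · · · · · · ·
· · · · · · · ·
· · · · · · · ♘
♙ ♙ ♙ ♙ ♙ ♙ ♙ ♙
♖ ♘ ♗ ♕ ♔ ♗ · ♖


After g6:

♜ ♞ ♝ ♛ ♚ ♝ ♞ ♜
♟ ♟ ♟ ♟ ♟ ♟ · ♟
· · · · · · ♟ ·
· · · · · · · ·
· · · · · · · ·
· · · · · · · ♘
♙ ♙ ♙ ♙ ♙ ♙ ♙ ♙
♖ ♘ ♗ ♕ ♔ ♗ · ♖


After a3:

♜ ♞ ♝ ♛ ♚ ♝ ♞ ♜
♟ ♟ ♟ ♟ ♟ ♟ · ♟
· · · · · · ♟ ·
· · · · · · · ·
· · · · · · · ·
♙ · · · · · · ♘
· ♙ ♙ ♙ ♙ ♙ ♙ ♙
♖ ♘ ♗ ♕ ♔ ♗ · ♖


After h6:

♜ ♞ ♝ ♛ ♚ ♝ ♞ ♜
♟ ♟ ♟ ♟ ♟ ♟ · ·
· · · · · · ♟ ♟
· · · · · · · ·
· · · · · · · ·
♙ · · · · · · ♘
· ♙ ♙ ♙ ♙ ♙ ♙ ♙
♖ ♘ ♗ ♕ ♔ ♗ · ♖


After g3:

♜ ♞ ♝ ♛ ♚ ♝ ♞ ♜
♟ ♟ ♟ ♟ ♟ ♟ · ·
· · · · · · ♟ ♟
· · · · · · · ·
· · · · · · · ·
♙ · · · · · ♙ ♘
· ♙ ♙ ♙ ♙ ♙ · ♙
♖ ♘ ♗ ♕ ♔ ♗ · ♖


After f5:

♜ ♞ ♝ ♛ ♚ ♝ ♞ ♜
♟ ♟ ♟ ♟ ♟ · · ·
· · · · · · ♟ ♟
· · · · · ♟ · ·
· · · · · · · ·
♙ · · · · · ♙ ♘
· ♙ ♙ ♙ ♙ ♙ · ♙
♖ ♘ ♗ ♕ ♔ ♗ · ♖


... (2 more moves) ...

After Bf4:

♜ ♞ ♝ ♛ ♚ ♝ · ♜
♟ ♟ ♟ ♟ ♟ · · ·
· · · · · ♞ ♟ ♟
· · · · · ♟ · ·
· · · · · ♗ · ·
♙ · · ♙ · · ♙ ♘
· ♙ ♙ · ♙ ♙ · ♙
♖ ♘ · ♕ ♔ ♗ · ♖


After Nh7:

♜ ♞ ♝ ♛ ♚ ♝ · ♜
♟ ♟ ♟ ♟ ♟ · · ♞
· · · · · · ♟ ♟
· · · · · ♟ · ·
· · · · · ♗ · ·
♙ · · ♙ · · ♙ ♘
· ♙ ♙ · ♙ ♙ · ♙
♖ ♘ · ♕ ♔ ♗ · ♖



  a b c d e f g h
  ─────────────────
8│♜ ♞ ♝ ♛ ♚ ♝ · ♜│8
7│♟ ♟ ♟ ♟ ♟ · · ♞│7
6│· · · · · · ♟ ♟│6
5│· · · · · ♟ · ·│5
4│· · · · · ♗ · ·│4
3│♙ · · ♙ · · ♙ ♘│3
2│· ♙ ♙ · ♙ ♙ · ♙│2
1│♖ ♘ · ♕ ♔ ♗ · ♖│1
  ─────────────────
  a b c d e f g h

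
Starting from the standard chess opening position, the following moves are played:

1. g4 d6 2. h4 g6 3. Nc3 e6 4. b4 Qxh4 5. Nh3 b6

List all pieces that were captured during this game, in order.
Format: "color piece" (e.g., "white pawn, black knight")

Tracking captures:
  Qxh4: captured white pawn

white pawn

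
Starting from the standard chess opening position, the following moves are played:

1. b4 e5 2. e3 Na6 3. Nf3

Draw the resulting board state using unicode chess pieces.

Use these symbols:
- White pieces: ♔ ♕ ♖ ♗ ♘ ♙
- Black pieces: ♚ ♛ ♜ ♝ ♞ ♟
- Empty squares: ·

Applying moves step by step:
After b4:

♜ ♞ ♝ ♛ ♚ ♝ ♞ ♜
♟ ♟ ♟ ♟ ♟ ♟ ♟ ♟
· · · · · · · ·
· · · · · · · ·
· ♙ · · · · · ·
· · · · · · · ·
♙ · ♙ ♙ ♙ ♙ ♙ ♙
♖ ♘ ♗ ♕ ♔ ♗ ♘ ♖


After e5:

♜ ♞ ♝ ♛ ♚ ♝ ♞ ♜
♟ ♟ ♟ ♟ · ♟ ♟ ♟
· · · · · · · ·
· · · · ♟ · · ·
· ♙ · · · · · ·
· · · · · · · ·
♙ · ♙ ♙ ♙ ♙ ♙ ♙
♖ ♘ ♗ ♕ ♔ ♗ ♘ ♖


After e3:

♜ ♞ ♝ ♛ ♚ ♝ ♞ ♜
♟ ♟ ♟ ♟ · ♟ ♟ ♟
· · · · · · · ·
· · · · ♟ · · ·
· ♙ · · · · · ·
· · · · ♙ · · ·
♙ · ♙ ♙ · ♙ ♙ ♙
♖ ♘ ♗ ♕ ♔ ♗ ♘ ♖


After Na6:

♜ · ♝ ♛ ♚ ♝ ♞ ♜
♟ ♟ ♟ ♟ · ♟ ♟ ♟
♞ · · · · · · ·
· · · · ♟ · · ·
· ♙ · · · · · ·
· · · · ♙ · · ·
♙ · ♙ ♙ · ♙ ♙ ♙
♖ ♘ ♗ ♕ ♔ ♗ ♘ ♖


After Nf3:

♜ · ♝ ♛ ♚ ♝ ♞ ♜
♟ ♟ ♟ ♟ · ♟ ♟ ♟
♞ · · · · · · ·
· · · · ♟ · · ·
· ♙ · · · · · ·
· · · · ♙ ♘ · ·
♙ · ♙ ♙ · ♙ ♙ ♙
♖ ♘ ♗ ♕ ♔ ♗ · ♖



  a b c d e f g h
  ─────────────────
8│♜ · ♝ ♛ ♚ ♝ ♞ ♜│8
7│♟ ♟ ♟ ♟ · ♟ ♟ ♟│7
6│♞ · · · · · · ·│6
5│· · · · ♟ · · ·│5
4│· ♙ · · · · · ·│4
3│· · · · ♙ ♘ · ·│3
2│♙ · ♙ ♙ · ♙ ♙ ♙│2
1│♖ ♘ ♗ ♕ ♔ ♗ · ♖│1
  ─────────────────
  a b c d e f g h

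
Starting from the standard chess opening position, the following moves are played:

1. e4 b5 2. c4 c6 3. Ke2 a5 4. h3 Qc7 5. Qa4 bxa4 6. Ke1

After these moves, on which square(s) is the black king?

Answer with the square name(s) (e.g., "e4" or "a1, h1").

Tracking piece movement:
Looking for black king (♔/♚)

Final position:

  a b c d e f g h
  ─────────────────
8│♜ ♞ ♝ · ♚ ♝ ♞ ♜│8
7│· · ♛ ♟ ♟ ♟ ♟ ♟│7
6│· · ♟ · · · · ·│6
5│♟ · · · · · · ·│5
4│♟ · ♙ · ♙ · · ·│4
3│· · · · · · · ♙│3
2│♙ ♙ · ♙ · ♙ ♙ ·│2
1│♖ ♘ ♗ · ♔ ♗ ♘ ♖│1
  ─────────────────
  a b c d e f g h


e8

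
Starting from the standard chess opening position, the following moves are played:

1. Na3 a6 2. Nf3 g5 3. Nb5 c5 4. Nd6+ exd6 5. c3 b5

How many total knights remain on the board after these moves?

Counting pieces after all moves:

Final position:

  a b c d e f g h
  ─────────────────
8│♜ ♞ ♝ ♛ ♚ ♝ ♞ ♜│8
7│· · · ♟ · ♟ · ♟│7
6│♟ · · ♟ · · · ·│6
5│· ♟ ♟ · · · ♟ ·│5
4│· · · · · · · ·│4
3│· · ♙ · · ♘ · ·│3
2│♙ ♙ · ♙ ♙ ♙ ♙ ♙│2
1│♖ · ♗ ♕ ♔ ♗ · ♖│1
  ─────────────────
  a b c d e f g h


3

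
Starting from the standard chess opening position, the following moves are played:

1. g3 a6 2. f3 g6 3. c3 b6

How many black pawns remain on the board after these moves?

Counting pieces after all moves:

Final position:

  a b c d e f g h
  ─────────────────
8│♜ ♞ ♝ ♛ ♚ ♝ ♞ ♜│8
7│· · ♟ ♟ ♟ ♟ · ♟│7
6│♟ ♟ · · · · ♟ ·│6
5│· · · · · · · ·│5
4│· · · · · · · ·│4
3│· · ♙ · · ♙ ♙ ·│3
2│♙ ♙ · ♙ ♙ · · ♙│2
1│♖ ♘ ♗ ♕ ♔ ♗ ♘ ♖│1
  ─────────────────
  a b c d e f g h


8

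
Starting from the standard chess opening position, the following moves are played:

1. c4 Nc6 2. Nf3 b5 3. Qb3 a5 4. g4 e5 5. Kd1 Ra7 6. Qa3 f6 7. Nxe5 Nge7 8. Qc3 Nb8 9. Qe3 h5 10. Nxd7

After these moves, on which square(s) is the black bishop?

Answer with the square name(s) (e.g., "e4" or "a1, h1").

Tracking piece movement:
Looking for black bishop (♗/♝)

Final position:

  a b c d e f g h
  ─────────────────
8│· ♞ ♝ ♛ ♚ ♝ · ♜│8
7│♜ · ♟ ♘ ♞ · ♟ ·│7
6│· · · · · ♟ · ·│6
5│♟ ♟ · · · · · ♟│5
4│· · ♙ · · · ♙ ·│4
3│· · · · ♕ · · ·│3
2│♙ ♙ · ♙ ♙ ♙ · ♙│2
1│♖ ♘ ♗ ♔ · ♗ · ♖│1
  ─────────────────
  a b c d e f g h


c8, f8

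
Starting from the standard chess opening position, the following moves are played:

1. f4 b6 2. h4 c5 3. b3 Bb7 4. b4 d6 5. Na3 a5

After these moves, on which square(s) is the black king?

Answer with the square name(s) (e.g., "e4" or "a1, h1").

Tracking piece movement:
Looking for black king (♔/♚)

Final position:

  a b c d e f g h
  ─────────────────
8│♜ ♞ · ♛ ♚ ♝ ♞ ♜│8
7│· ♝ · · ♟ ♟ ♟ ♟│7
6│· ♟ · ♟ · · · ·│6
5│♟ · ♟ · · · · ·│5
4│· ♙ · · · ♙ · ♙│4
3│♘ · · · · · · ·│3
2│♙ · ♙ ♙ ♙ · ♙ ·│2
1│♖ · ♗ ♕ ♔ ♗ ♘ ♖│1
  ─────────────────
  a b c d e f g h


e8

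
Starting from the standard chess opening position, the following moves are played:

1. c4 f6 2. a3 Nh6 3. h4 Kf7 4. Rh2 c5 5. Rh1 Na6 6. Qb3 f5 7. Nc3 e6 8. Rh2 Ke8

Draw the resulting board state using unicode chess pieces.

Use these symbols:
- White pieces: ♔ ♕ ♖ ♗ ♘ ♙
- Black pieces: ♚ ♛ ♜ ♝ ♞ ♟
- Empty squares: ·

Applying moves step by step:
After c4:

♜ ♞ ♝ ♛ ♚ ♝ ♞ ♜
♟ ♟ ♟ ♟ ♟ ♟ ♟ ♟
· · · · · · · ·
· · · · · · · ·
· · ♙ · · · · ·
· · · · · · · ·
♙ ♙ · ♙ ♙ ♙ ♙ ♙
♖ ♘ ♗ ♕ ♔ ♗ ♘ ♖


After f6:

♜ ♞ ♝ ♛ ♚ ♝ ♞ ♜
♟ ♟ ♟ ♟ ♟ · ♟ ♟
· · · · · ♟ · ·
· · · · · · · ·
· · ♙ · · · · ·
· · · · · · · ·
♙ ♙ · ♙ ♙ ♙ ♙ ♙
♖ ♘ ♗ ♕ ♔ ♗ ♘ ♖


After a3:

♜ ♞ ♝ ♛ ♚ ♝ ♞ ♜
♟ ♟ ♟ ♟ ♟ · ♟ ♟
· · · · · ♟ · ·
· · · · · · · ·
· · ♙ · · · · ·
♙ · · · · · · ·
· ♙ · ♙ ♙ ♙ ♙ ♙
♖ ♘ ♗ ♕ ♔ ♗ ♘ ♖


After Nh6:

♜ ♞ ♝ ♛ ♚ ♝ · ♜
♟ ♟ ♟ ♟ ♟ · ♟ ♟
· · · · · ♟ · ♞
· · · · · · · ·
· · ♙ · · · · ·
♙ · · · · · · ·
· ♙ · ♙ ♙ ♙ ♙ ♙
♖ ♘ ♗ ♕ ♔ ♗ ♘ ♖


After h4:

♜ ♞ ♝ ♛ ♚ ♝ · ♜
♟ ♟ ♟ ♟ ♟ · ♟ ♟
· · · · · ♟ · ♞
· · · · · · · ·
· · ♙ · · · · ♙
♙ · · · · · · ·
· ♙ · ♙ ♙ ♙ ♙ ·
♖ ♘ ♗ ♕ ♔ ♗ ♘ ♖


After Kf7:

♜ ♞ ♝ ♛ · ♝ · ♜
♟ ♟ ♟ ♟ ♟ ♚ ♟ ♟
· · · · · ♟ · ♞
· · · · · · · ·
· · ♙ · · · · ♙
♙ · · · · · · ·
· ♙ · ♙ ♙ ♙ ♙ ·
♖ ♘ ♗ ♕ ♔ ♗ ♘ ♖


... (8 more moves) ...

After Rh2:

♜ · ♝ ♛ · ♝ · ♜
♟ ♟ · ♟ · ♚ ♟ ♟
♞ · · · ♟ · · ♞
· · ♟ · · ♟ · ·
· · ♙ · · · · ♙
♙ ♕ ♘ · · · · ·
· ♙ · ♙ ♙ ♙ ♙ ♖
♖ · ♗ · ♔ ♗ ♘ ·


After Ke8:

♜ · ♝ ♛ ♚ ♝ · ♜
♟ ♟ · ♟ · · ♟ ♟
♞ · · · ♟ · · ♞
· · ♟ · · ♟ · ·
· · ♙ · · · · ♙
♙ ♕ ♘ · · · · ·
· ♙ · ♙ ♙ ♙ ♙ ♖
♖ · ♗ · ♔ ♗ ♘ ·



  a b c d e f g h
  ─────────────────
8│♜ · ♝ ♛ ♚ ♝ · ♜│8
7│♟ ♟ · ♟ · · ♟ ♟│7
6│♞ · · · ♟ · · ♞│6
5│· · ♟ · · ♟ · ·│5
4│· · ♙ · · · · ♙│4
3│♙ ♕ ♘ · · · · ·│3
2│· ♙ · ♙ ♙ ♙ ♙ ♖│2
1│♖ · ♗ · ♔ ♗ ♘ ·│1
  ─────────────────
  a b c d e f g h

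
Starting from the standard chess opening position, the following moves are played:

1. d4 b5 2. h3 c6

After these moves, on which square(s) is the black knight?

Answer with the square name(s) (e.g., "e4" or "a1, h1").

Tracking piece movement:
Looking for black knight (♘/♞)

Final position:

  a b c d e f g h
  ─────────────────
8│♜ ♞ ♝ ♛ ♚ ♝ ♞ ♜│8
7│♟ · · ♟ ♟ ♟ ♟ ♟│7
6│· · ♟ · · · · ·│6
5│· ♟ · · · · · ·│5
4│· · · ♙ · · · ·│4
3│· · · · · · · ♙│3
2│♙ ♙ ♙ · ♙ ♙ ♙ ·│2
1│♖ ♘ ♗ ♕ ♔ ♗ ♘ ♖│1
  ─────────────────
  a b c d e f g h


b8, g8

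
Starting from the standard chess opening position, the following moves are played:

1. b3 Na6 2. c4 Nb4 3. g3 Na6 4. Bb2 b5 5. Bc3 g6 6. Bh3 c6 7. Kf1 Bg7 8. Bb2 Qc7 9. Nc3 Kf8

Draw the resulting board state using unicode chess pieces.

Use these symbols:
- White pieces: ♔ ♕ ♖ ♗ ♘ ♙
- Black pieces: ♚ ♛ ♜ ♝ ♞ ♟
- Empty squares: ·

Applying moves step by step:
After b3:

♜ ♞ ♝ ♛ ♚ ♝ ♞ ♜
♟ ♟ ♟ ♟ ♟ ♟ ♟ ♟
· · · · · · · ·
· · · · · · · ·
· · · · · · · ·
· ♙ · · · · · ·
♙ · ♙ ♙ ♙ ♙ ♙ ♙
♖ ♘ ♗ ♕ ♔ ♗ ♘ ♖


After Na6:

♜ · ♝ ♛ ♚ ♝ ♞ ♜
♟ ♟ ♟ ♟ ♟ ♟ ♟ ♟
♞ · · · · · · ·
· · · · · · · ·
· · · · · · · ·
· ♙ · · · · · ·
♙ · ♙ ♙ ♙ ♙ ♙ ♙
♖ ♘ ♗ ♕ ♔ ♗ ♘ ♖


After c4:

♜ · ♝ ♛ ♚ ♝ ♞ ♜
♟ ♟ ♟ ♟ ♟ ♟ ♟ ♟
♞ · · · · · · ·
· · · · · · · ·
· · ♙ · · · · ·
· ♙ · · · · · ·
♙ · · ♙ ♙ ♙ ♙ ♙
♖ ♘ ♗ ♕ ♔ ♗ ♘ ♖


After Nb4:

♜ · ♝ ♛ ♚ ♝ ♞ ♜
♟ ♟ ♟ ♟ ♟ ♟ ♟ ♟
· · · · · · · ·
· · · · · · · ·
· ♞ ♙ · · · · ·
· ♙ · · · · · ·
♙ · · ♙ ♙ ♙ ♙ ♙
♖ ♘ ♗ ♕ ♔ ♗ ♘ ♖


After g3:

♜ · ♝ ♛ ♚ ♝ ♞ ♜
♟ ♟ ♟ ♟ ♟ ♟ ♟ ♟
· · · · · · · ·
· · · · · · · ·
· ♞ ♙ · · · · ·
· ♙ · · · · ♙ ·
♙ · · ♙ ♙ ♙ · ♙
♖ ♘ ♗ ♕ ♔ ♗ ♘ ♖


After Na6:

♜ · ♝ ♛ ♚ ♝ ♞ ♜
♟ ♟ ♟ ♟ ♟ ♟ ♟ ♟
♞ · · · · · · ·
· · · · · · · ·
· · ♙ · · · · ·
· ♙ · · · · ♙ ·
♙ · · ♙ ♙ ♙ · ♙
♖ ♘ ♗ ♕ ♔ ♗ ♘ ♖


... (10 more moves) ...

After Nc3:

♜ · ♝ · ♚ · ♞ ♜
♟ · ♛ ♟ ♟ ♟ ♝ ♟
♞ · ♟ · · · ♟ ·
· ♟ · · · · · ·
· · ♙ · · · · ·
· ♙ ♘ · · · ♙ ♗
♙ ♗ · ♙ ♙ ♙ · ♙
♖ · · ♕ · ♔ ♘ ♖


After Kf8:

♜ · ♝ · · ♚ ♞ ♜
♟ · ♛ ♟ ♟ ♟ ♝ ♟
♞ · ♟ · · · ♟ ·
· ♟ · · · · · ·
· · ♙ · · · · ·
· ♙ ♘ · · · ♙ ♗
♙ ♗ · ♙ ♙ ♙ · ♙
♖ · · ♕ · ♔ ♘ ♖



  a b c d e f g h
  ─────────────────
8│♜ · ♝ · · ♚ ♞ ♜│8
7│♟ · ♛ ♟ ♟ ♟ ♝ ♟│7
6│♞ · ♟ · · · ♟ ·│6
5│· ♟ · · · · · ·│5
4│· · ♙ · · · · ·│4
3│· ♙ ♘ · · · ♙ ♗│3
2│♙ ♗ · ♙ ♙ ♙ · ♙│2
1│♖ · · ♕ · ♔ ♘ ♖│1
  ─────────────────
  a b c d e f g h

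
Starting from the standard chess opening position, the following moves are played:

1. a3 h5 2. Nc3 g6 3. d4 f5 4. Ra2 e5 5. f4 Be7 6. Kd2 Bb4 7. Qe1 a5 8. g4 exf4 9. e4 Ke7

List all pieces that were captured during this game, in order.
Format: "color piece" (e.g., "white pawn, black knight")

Tracking captures:
  exf4: captured white pawn

white pawn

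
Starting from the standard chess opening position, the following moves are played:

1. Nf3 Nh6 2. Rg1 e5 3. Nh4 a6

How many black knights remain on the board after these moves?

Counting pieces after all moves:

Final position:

  a b c d e f g h
  ─────────────────
8│♜ ♞ ♝ ♛ ♚ ♝ · ♜│8
7│· ♟ ♟ ♟ · ♟ ♟ ♟│7
6│♟ · · · · · · ♞│6
5│· · · · ♟ · · ·│5
4│· · · · · · · ♘│4
3│· · · · · · · ·│3
2│♙ ♙ ♙ ♙ ♙ ♙ ♙ ♙│2
1│♖ ♘ ♗ ♕ ♔ ♗ ♖ ·│1
  ─────────────────
  a b c d e f g h


2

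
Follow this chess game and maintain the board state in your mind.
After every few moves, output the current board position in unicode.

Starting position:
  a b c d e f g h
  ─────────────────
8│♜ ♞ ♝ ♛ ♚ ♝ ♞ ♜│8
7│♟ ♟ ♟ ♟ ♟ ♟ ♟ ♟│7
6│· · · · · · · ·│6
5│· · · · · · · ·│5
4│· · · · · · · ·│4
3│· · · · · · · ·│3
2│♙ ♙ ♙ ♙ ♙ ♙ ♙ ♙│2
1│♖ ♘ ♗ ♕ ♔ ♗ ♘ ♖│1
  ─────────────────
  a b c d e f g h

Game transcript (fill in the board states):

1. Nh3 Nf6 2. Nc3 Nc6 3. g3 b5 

  a b c d e f g h
  ─────────────────
8│♜ · ♝ ♛ ♚ ♝ · ♜│8
7│♟ · ♟ ♟ ♟ ♟ ♟ ♟│7
6│· · ♞ · · ♞ · ·│6
5│· ♟ · · · · · ·│5
4│· · · · · · · ·│4
3│· · ♘ · · · ♙ ♘│3
2│♙ ♙ ♙ ♙ ♙ ♙ · ♙│2
1│♖ · ♗ ♕ ♔ ♗ · ♖│1
  ─────────────────
  a b c d e f g h

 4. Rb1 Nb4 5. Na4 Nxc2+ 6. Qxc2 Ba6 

  a b c d e f g h
  ─────────────────
8│♜ · · ♛ ♚ ♝ · ♜│8
7│♟ · ♟ ♟ ♟ ♟ ♟ ♟│7
6│♝ · · · · ♞ · ·│6
5│· ♟ · · · · · ·│5
4│♘ · · · · · · ·│4
3│· · · · · · ♙ ♘│3
2│♙ ♙ ♕ ♙ ♙ ♙ · ♙│2
1│· ♖ ♗ · ♔ ♗ · ♖│1
  ─────────────────
  a b c d e f g h

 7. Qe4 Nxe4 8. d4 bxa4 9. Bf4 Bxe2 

  a b c d e f g h
  ─────────────────
8│♜ · · ♛ ♚ ♝ · ♜│8
7│♟ · ♟ ♟ ♟ ♟ ♟ ♟│7
6│· · · · · · · ·│6
5│· · · · · · · ·│5
4│♟ · · ♙ ♞ ♗ · ·│4
3│· · · · · · ♙ ♘│3
2│♙ ♙ · · ♝ ♙ · ♙│2
1│· ♖ · · ♔ ♗ · ♖│1
  ─────────────────
  a b c d e f g h

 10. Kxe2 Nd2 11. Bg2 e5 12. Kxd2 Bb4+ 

  a b c d e f g h
  ─────────────────
8│♜ · · ♛ ♚ · · ♜│8
7│♟ · ♟ ♟ · ♟ ♟ ♟│7
6│· · · · · · · ·│6
5│· · · · ♟ · · ·│5
4│♟ ♝ · ♙ · ♗ · ·│4
3│· · · · · · ♙ ♘│3
2│♙ ♙ · ♔ · ♙ ♗ ♙│2
1│· ♖ · · · · · ♖│1
  ─────────────────
  a b c d e f g h

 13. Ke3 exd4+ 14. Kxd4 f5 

  a b c d e f g h
  ─────────────────
8│♜ · · ♛ ♚ · · ♜│8
7│♟ · ♟ ♟ · · ♟ ♟│7
6│· · · · · · · ·│6
5│· · · · · ♟ · ·│5
4│♟ ♝ · ♔ · ♗ · ·│4
3│· · · · · · ♙ ♘│3
2│♙ ♙ · · · ♙ ♗ ♙│2
1│· ♖ · · · · · ♖│1
  ─────────────────
  a b c d e f g h
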